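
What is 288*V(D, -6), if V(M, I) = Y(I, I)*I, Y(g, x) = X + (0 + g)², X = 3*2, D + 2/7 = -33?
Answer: -72576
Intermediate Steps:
D = -233/7 (D = -2/7 - 33 = -233/7 ≈ -33.286)
X = 6
Y(g, x) = 6 + g² (Y(g, x) = 6 + (0 + g)² = 6 + g²)
V(M, I) = I*(6 + I²) (V(M, I) = (6 + I²)*I = I*(6 + I²))
288*V(D, -6) = 288*(-6*(6 + (-6)²)) = 288*(-6*(6 + 36)) = 288*(-6*42) = 288*(-252) = -72576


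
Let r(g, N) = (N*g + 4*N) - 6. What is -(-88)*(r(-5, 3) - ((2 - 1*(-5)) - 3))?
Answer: -1144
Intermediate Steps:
r(g, N) = -6 + 4*N + N*g (r(g, N) = (4*N + N*g) - 6 = -6 + 4*N + N*g)
-(-88)*(r(-5, 3) - ((2 - 1*(-5)) - 3)) = -(-88)*((-6 + 4*3 + 3*(-5)) - ((2 - 1*(-5)) - 3)) = -(-88)*((-6 + 12 - 15) - ((2 + 5) - 3)) = -(-88)*(-9 - (7 - 3)) = -(-88)*(-9 - 4) = -(-88)*(-13) = -88*13 = -1144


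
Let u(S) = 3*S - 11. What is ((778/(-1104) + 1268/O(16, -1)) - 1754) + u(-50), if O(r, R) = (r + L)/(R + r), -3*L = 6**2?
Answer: 1567291/552 ≈ 2839.3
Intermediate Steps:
L = -12 (L = -1/3*6**2 = -1/3*36 = -12)
O(r, R) = (-12 + r)/(R + r) (O(r, R) = (r - 12)/(R + r) = (-12 + r)/(R + r))
u(S) = -11 + 3*S
((778/(-1104) + 1268/O(16, -1)) - 1754) + u(-50) = ((778/(-1104) + 1268/(((-12 + 16)/(-1 + 16)))) - 1754) + (-11 + 3*(-50)) = ((778*(-1/1104) + 1268/((4/15))) - 1754) + (-11 - 150) = ((-389/552 + 1268/(((1/15)*4))) - 1754) - 161 = ((-389/552 + 1268/(4/15)) - 1754) - 161 = ((-389/552 + 1268*(15/4)) - 1754) - 161 = ((-389/552 + 4755) - 1754) - 161 = (2624371/552 - 1754) - 161 = 1656163/552 - 161 = 1567291/552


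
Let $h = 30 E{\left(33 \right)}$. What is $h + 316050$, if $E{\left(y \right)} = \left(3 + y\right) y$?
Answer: $351690$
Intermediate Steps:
$E{\left(y \right)} = y \left(3 + y\right)$
$h = 35640$ ($h = 30 \cdot 33 \left(3 + 33\right) = 30 \cdot 33 \cdot 36 = 30 \cdot 1188 = 35640$)
$h + 316050 = 35640 + 316050 = 351690$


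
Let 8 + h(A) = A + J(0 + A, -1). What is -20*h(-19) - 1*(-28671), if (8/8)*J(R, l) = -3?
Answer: 29271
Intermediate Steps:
J(R, l) = -3
h(A) = -11 + A (h(A) = -8 + (A - 3) = -8 + (-3 + A) = -11 + A)
-20*h(-19) - 1*(-28671) = -20*(-11 - 19) - 1*(-28671) = -20*(-30) + 28671 = 600 + 28671 = 29271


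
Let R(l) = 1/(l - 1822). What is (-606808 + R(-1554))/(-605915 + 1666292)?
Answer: -2048583809/3579832752 ≈ -0.57226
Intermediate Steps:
R(l) = 1/(-1822 + l)
(-606808 + R(-1554))/(-605915 + 1666292) = (-606808 + 1/(-1822 - 1554))/(-605915 + 1666292) = (-606808 + 1/(-3376))/1060377 = (-606808 - 1/3376)*(1/1060377) = -2048583809/3376*1/1060377 = -2048583809/3579832752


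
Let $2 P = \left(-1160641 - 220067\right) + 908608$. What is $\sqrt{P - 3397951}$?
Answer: $i \sqrt{3634001} \approx 1906.3 i$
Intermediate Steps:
$P = -236050$ ($P = \frac{\left(-1160641 - 220067\right) + 908608}{2} = \frac{-1380708 + 908608}{2} = \frac{1}{2} \left(-472100\right) = -236050$)
$\sqrt{P - 3397951} = \sqrt{-236050 - 3397951} = \sqrt{-3634001} = i \sqrt{3634001}$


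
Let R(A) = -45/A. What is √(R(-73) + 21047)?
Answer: 2*√28040687/73 ≈ 145.08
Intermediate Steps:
√(R(-73) + 21047) = √(-45/(-73) + 21047) = √(-45*(-1/73) + 21047) = √(45/73 + 21047) = √(1536476/73) = 2*√28040687/73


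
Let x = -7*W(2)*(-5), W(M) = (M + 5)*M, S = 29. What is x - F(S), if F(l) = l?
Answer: 461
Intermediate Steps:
W(M) = M*(5 + M) (W(M) = (5 + M)*M = M*(5 + M))
x = 490 (x = -14*(5 + 2)*(-5) = -14*7*(-5) = -7*14*(-5) = -98*(-5) = 490)
x - F(S) = 490 - 1*29 = 490 - 29 = 461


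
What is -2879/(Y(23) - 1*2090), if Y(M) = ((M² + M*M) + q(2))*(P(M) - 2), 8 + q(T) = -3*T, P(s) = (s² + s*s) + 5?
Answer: -2879/1105594 ≈ -0.0026040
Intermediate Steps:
P(s) = 5 + 2*s² (P(s) = (s² + s²) + 5 = 2*s² + 5 = 5 + 2*s²)
q(T) = -8 - 3*T
Y(M) = (-14 + 2*M²)*(3 + 2*M²) (Y(M) = ((M² + M*M) + (-8 - 3*2))*((5 + 2*M²) - 2) = ((M² + M²) + (-8 - 6))*(3 + 2*M²) = (2*M² - 14)*(3 + 2*M²) = (-14 + 2*M²)*(3 + 2*M²))
-2879/(Y(23) - 1*2090) = -2879/((-42 - 22*23² + 4*23⁴) - 1*2090) = -2879/((-42 - 22*529 + 4*279841) - 2090) = -2879/((-42 - 11638 + 1119364) - 2090) = -2879/(1107684 - 2090) = -2879/1105594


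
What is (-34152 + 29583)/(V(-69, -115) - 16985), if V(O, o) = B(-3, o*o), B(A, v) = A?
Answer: 4569/16988 ≈ 0.26895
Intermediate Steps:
V(O, o) = -3
(-34152 + 29583)/(V(-69, -115) - 16985) = (-34152 + 29583)/(-3 - 16985) = -4569/(-16988) = -4569*(-1/16988) = 4569/16988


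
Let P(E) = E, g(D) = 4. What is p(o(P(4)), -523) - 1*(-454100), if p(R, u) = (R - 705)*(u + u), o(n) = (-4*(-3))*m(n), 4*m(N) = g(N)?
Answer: 1178978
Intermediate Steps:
m(N) = 1 (m(N) = (1/4)*4 = 1)
o(n) = 12 (o(n) = -4*(-3)*1 = 12*1 = 12)
p(R, u) = 2*u*(-705 + R) (p(R, u) = (-705 + R)*(2*u) = 2*u*(-705 + R))
p(o(P(4)), -523) - 1*(-454100) = 2*(-523)*(-705 + 12) - 1*(-454100) = 2*(-523)*(-693) + 454100 = 724878 + 454100 = 1178978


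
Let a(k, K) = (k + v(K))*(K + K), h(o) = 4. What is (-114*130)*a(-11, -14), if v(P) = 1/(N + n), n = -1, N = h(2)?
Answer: -4426240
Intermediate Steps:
N = 4
v(P) = ⅓ (v(P) = 1/(4 - 1) = 1/3 = ⅓)
a(k, K) = 2*K*(⅓ + k) (a(k, K) = (k + ⅓)*(K + K) = (⅓ + k)*(2*K) = 2*K*(⅓ + k))
(-114*130)*a(-11, -14) = (-114*130)*((⅔)*(-14)*(1 + 3*(-11))) = -9880*(-14)*(1 - 33) = -9880*(-14)*(-32) = -14820*896/3 = -4426240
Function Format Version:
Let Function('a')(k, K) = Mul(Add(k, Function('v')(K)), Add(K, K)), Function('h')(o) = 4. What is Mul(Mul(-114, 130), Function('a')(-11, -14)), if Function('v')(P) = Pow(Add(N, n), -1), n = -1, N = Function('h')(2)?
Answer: -4426240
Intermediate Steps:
N = 4
Function('v')(P) = Rational(1, 3) (Function('v')(P) = Pow(Add(4, -1), -1) = Pow(3, -1) = Rational(1, 3))
Function('a')(k, K) = Mul(2, K, Add(Rational(1, 3), k)) (Function('a')(k, K) = Mul(Add(k, Rational(1, 3)), Add(K, K)) = Mul(Add(Rational(1, 3), k), Mul(2, K)) = Mul(2, K, Add(Rational(1, 3), k)))
Mul(Mul(-114, 130), Function('a')(-11, -14)) = Mul(Mul(-114, 130), Mul(Rational(2, 3), -14, Add(1, Mul(3, -11)))) = Mul(-14820, Mul(Rational(2, 3), -14, Add(1, -33))) = Mul(-14820, Mul(Rational(2, 3), -14, -32)) = Mul(-14820, Rational(896, 3)) = -4426240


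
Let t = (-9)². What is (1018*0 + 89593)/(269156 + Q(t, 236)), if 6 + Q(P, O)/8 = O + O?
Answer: 89593/272884 ≈ 0.32832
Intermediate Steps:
t = 81
Q(P, O) = -48 + 16*O (Q(P, O) = -48 + 8*(O + O) = -48 + 8*(2*O) = -48 + 16*O)
(1018*0 + 89593)/(269156 + Q(t, 236)) = (1018*0 + 89593)/(269156 + (-48 + 16*236)) = (0 + 89593)/(269156 + (-48 + 3776)) = 89593/(269156 + 3728) = 89593/272884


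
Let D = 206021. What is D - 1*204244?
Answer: 1777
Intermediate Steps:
D - 1*204244 = 206021 - 1*204244 = 206021 - 204244 = 1777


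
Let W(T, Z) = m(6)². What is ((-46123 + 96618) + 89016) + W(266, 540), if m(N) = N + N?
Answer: 139655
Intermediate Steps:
m(N) = 2*N
W(T, Z) = 144 (W(T, Z) = (2*6)² = 12² = 144)
((-46123 + 96618) + 89016) + W(266, 540) = ((-46123 + 96618) + 89016) + 144 = (50495 + 89016) + 144 = 139511 + 144 = 139655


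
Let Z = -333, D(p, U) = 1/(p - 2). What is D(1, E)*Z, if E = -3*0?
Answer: 333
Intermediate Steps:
E = 0
D(p, U) = 1/(-2 + p)
D(1, E)*Z = -333/(-2 + 1) = -333/(-1) = -1*(-333) = 333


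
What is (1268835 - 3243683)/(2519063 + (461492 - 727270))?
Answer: -1974848/2253285 ≈ -0.87643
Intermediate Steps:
(1268835 - 3243683)/(2519063 + (461492 - 727270)) = -1974848/(2519063 - 265778) = -1974848/2253285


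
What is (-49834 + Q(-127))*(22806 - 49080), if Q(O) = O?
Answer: 1312675314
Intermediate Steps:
(-49834 + Q(-127))*(22806 - 49080) = (-49834 - 127)*(22806 - 49080) = -49961*(-26274) = 1312675314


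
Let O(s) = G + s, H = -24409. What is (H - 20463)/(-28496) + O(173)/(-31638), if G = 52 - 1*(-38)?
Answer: 44130184/28173639 ≈ 1.5664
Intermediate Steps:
G = 90 (G = 52 + 38 = 90)
O(s) = 90 + s
(H - 20463)/(-28496) + O(173)/(-31638) = (-24409 - 20463)/(-28496) + (90 + 173)/(-31638) = -44872*(-1/28496) + 263*(-1/31638) = 5609/3562 - 263/31638 = 44130184/28173639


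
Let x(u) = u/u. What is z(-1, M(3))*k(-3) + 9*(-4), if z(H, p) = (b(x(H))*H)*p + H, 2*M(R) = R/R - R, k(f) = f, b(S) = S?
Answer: -36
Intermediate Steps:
x(u) = 1
M(R) = 1/2 - R/2 (M(R) = (R/R - R)/2 = (1 - R)/2 = 1/2 - R/2)
z(H, p) = H + H*p (z(H, p) = (1*H)*p + H = H*p + H = H + H*p)
z(-1, M(3))*k(-3) + 9*(-4) = -(1 + (1/2 - 1/2*3))*(-3) + 9*(-4) = -(1 + (1/2 - 3/2))*(-3) - 36 = -(1 - 1)*(-3) - 36 = -1*0*(-3) - 36 = 0*(-3) - 36 = 0 - 36 = -36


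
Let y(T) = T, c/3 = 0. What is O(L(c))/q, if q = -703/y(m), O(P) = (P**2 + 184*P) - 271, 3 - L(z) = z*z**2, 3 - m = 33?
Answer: 8700/703 ≈ 12.376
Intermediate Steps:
m = -30 (m = 3 - 1*33 = 3 - 33 = -30)
c = 0 (c = 3*0 = 0)
L(z) = 3 - z**3 (L(z) = 3 - z*z**2 = 3 - z**3)
O(P) = -271 + P**2 + 184*P
q = 703/30 (q = -703/(-30) = -703*(-1/30) = 703/30 ≈ 23.433)
O(L(c))/q = (-271 + (3 - 1*0**3)**2 + 184*(3 - 1*0**3))/(703/30) = (-271 + (3 - 1*0)**2 + 184*(3 - 1*0))*(30/703) = (-271 + (3 + 0)**2 + 184*(3 + 0))*(30/703) = (-271 + 3**2 + 184*3)*(30/703) = (-271 + 9 + 552)*(30/703) = 290*(30/703) = 8700/703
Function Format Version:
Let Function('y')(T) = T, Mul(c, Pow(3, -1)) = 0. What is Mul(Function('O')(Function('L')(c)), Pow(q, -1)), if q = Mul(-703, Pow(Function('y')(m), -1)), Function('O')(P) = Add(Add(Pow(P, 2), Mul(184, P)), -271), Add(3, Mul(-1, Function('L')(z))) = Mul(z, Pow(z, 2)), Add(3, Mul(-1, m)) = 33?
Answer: Rational(8700, 703) ≈ 12.376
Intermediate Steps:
m = -30 (m = Add(3, Mul(-1, 33)) = Add(3, -33) = -30)
c = 0 (c = Mul(3, 0) = 0)
Function('L')(z) = Add(3, Mul(-1, Pow(z, 3))) (Function('L')(z) = Add(3, Mul(-1, Mul(z, Pow(z, 2)))) = Add(3, Mul(-1, Pow(z, 3))))
Function('O')(P) = Add(-271, Pow(P, 2), Mul(184, P))
q = Rational(703, 30) (q = Mul(-703, Pow(-30, -1)) = Mul(-703, Rational(-1, 30)) = Rational(703, 30) ≈ 23.433)
Mul(Function('O')(Function('L')(c)), Pow(q, -1)) = Mul(Add(-271, Pow(Add(3, Mul(-1, Pow(0, 3))), 2), Mul(184, Add(3, Mul(-1, Pow(0, 3))))), Pow(Rational(703, 30), -1)) = Mul(Add(-271, Pow(Add(3, Mul(-1, 0)), 2), Mul(184, Add(3, Mul(-1, 0)))), Rational(30, 703)) = Mul(Add(-271, Pow(Add(3, 0), 2), Mul(184, Add(3, 0))), Rational(30, 703)) = Mul(Add(-271, Pow(3, 2), Mul(184, 3)), Rational(30, 703)) = Mul(Add(-271, 9, 552), Rational(30, 703)) = Mul(290, Rational(30, 703)) = Rational(8700, 703)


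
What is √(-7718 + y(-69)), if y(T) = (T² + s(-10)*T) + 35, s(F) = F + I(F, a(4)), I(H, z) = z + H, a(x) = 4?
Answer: 3*I*√202 ≈ 42.638*I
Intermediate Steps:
I(H, z) = H + z
s(F) = 4 + 2*F (s(F) = F + (F + 4) = F + (4 + F) = 4 + 2*F)
y(T) = 35 + T² - 16*T (y(T) = (T² + (4 + 2*(-10))*T) + 35 = (T² + (4 - 20)*T) + 35 = (T² - 16*T) + 35 = 35 + T² - 16*T)
√(-7718 + y(-69)) = √(-7718 + (35 + (-69)² - 16*(-69))) = √(-7718 + (35 + 4761 + 1104)) = √(-7718 + 5900) = √(-1818) = 3*I*√202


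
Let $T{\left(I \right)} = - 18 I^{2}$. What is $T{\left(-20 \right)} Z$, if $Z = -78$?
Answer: $561600$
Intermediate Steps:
$T{\left(-20 \right)} Z = - 18 \left(-20\right)^{2} \left(-78\right) = \left(-18\right) 400 \left(-78\right) = \left(-7200\right) \left(-78\right) = 561600$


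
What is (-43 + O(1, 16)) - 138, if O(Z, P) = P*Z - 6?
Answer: -171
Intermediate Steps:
O(Z, P) = -6 + P*Z
(-43 + O(1, 16)) - 138 = (-43 + (-6 + 16*1)) - 138 = (-43 + (-6 + 16)) - 138 = (-43 + 10) - 138 = -33 - 138 = -171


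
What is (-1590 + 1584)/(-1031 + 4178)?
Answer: -2/1049 ≈ -0.0019066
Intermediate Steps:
(-1590 + 1584)/(-1031 + 4178) = -6/3147 = -6*1/3147 = -2/1049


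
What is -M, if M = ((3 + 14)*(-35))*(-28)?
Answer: -16660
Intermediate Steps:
M = 16660 (M = (17*(-35))*(-28) = -595*(-28) = 16660)
-M = -1*16660 = -16660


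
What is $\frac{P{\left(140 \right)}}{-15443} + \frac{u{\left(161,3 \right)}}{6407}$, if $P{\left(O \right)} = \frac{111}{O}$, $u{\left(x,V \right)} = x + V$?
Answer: $\frac{353860103}{13852062140} \approx 0.025546$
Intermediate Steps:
$u{\left(x,V \right)} = V + x$
$\frac{P{\left(140 \right)}}{-15443} + \frac{u{\left(161,3 \right)}}{6407} = \frac{111 \cdot \frac{1}{140}}{-15443} + \frac{3 + 161}{6407} = 111 \cdot \frac{1}{140} \left(- \frac{1}{15443}\right) + 164 \cdot \frac{1}{6407} = \frac{111}{140} \left(- \frac{1}{15443}\right) + \frac{164}{6407} = - \frac{111}{2162020} + \frac{164}{6407} = \frac{353860103}{13852062140}$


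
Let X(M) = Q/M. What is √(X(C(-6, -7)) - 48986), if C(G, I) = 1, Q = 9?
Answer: I*√48977 ≈ 221.31*I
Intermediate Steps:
X(M) = 9/M
√(X(C(-6, -7)) - 48986) = √(9/1 - 48986) = √(9*1 - 48986) = √(9 - 48986) = √(-48977) = I*√48977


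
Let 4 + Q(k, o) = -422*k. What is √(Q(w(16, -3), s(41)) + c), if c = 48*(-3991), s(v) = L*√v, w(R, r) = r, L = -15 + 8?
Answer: I*√190306 ≈ 436.24*I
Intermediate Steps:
L = -7
s(v) = -7*√v
Q(k, o) = -4 - 422*k
c = -191568
√(Q(w(16, -3), s(41)) + c) = √((-4 - 422*(-3)) - 191568) = √((-4 + 1266) - 191568) = √(1262 - 191568) = √(-190306) = I*√190306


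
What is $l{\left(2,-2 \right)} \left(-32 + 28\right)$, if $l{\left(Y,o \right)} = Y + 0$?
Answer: $-8$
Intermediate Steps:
$l{\left(Y,o \right)} = Y$
$l{\left(2,-2 \right)} \left(-32 + 28\right) = 2 \left(-32 + 28\right) = 2 \left(-4\right) = -8$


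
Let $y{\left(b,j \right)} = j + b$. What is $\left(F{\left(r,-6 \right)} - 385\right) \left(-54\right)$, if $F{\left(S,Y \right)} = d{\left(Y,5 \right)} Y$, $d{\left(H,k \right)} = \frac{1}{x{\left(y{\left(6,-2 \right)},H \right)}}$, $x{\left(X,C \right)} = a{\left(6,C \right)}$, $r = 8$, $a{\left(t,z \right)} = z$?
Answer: $20736$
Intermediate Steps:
$y{\left(b,j \right)} = b + j$
$x{\left(X,C \right)} = C$
$d{\left(H,k \right)} = \frac{1}{H}$
$F{\left(S,Y \right)} = 1$ ($F{\left(S,Y \right)} = \frac{Y}{Y} = 1$)
$\left(F{\left(r,-6 \right)} - 385\right) \left(-54\right) = \left(1 - 385\right) \left(-54\right) = \left(-384\right) \left(-54\right) = 20736$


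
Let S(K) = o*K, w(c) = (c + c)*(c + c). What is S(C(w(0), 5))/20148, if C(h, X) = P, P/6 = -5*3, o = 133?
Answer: -1995/3358 ≈ -0.59410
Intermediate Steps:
P = -90 (P = 6*(-5*3) = 6*(-15) = -90)
w(c) = 4*c² (w(c) = (2*c)*(2*c) = 4*c²)
C(h, X) = -90
S(K) = 133*K
S(C(w(0), 5))/20148 = (133*(-90))/20148 = -11970*1/20148 = -1995/3358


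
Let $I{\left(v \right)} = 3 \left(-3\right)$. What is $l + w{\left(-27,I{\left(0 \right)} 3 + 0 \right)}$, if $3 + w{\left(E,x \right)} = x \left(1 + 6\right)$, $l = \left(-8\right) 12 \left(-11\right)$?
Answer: $864$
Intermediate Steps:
$l = 1056$ ($l = \left(-96\right) \left(-11\right) = 1056$)
$I{\left(v \right)} = -9$
$w{\left(E,x \right)} = -3 + 7 x$ ($w{\left(E,x \right)} = -3 + x \left(1 + 6\right) = -3 + x 7 = -3 + 7 x$)
$l + w{\left(-27,I{\left(0 \right)} 3 + 0 \right)} = 1056 + \left(-3 + 7 \left(\left(-9\right) 3 + 0\right)\right) = 1056 + \left(-3 + 7 \left(-27 + 0\right)\right) = 1056 + \left(-3 + 7 \left(-27\right)\right) = 1056 - 192 = 864$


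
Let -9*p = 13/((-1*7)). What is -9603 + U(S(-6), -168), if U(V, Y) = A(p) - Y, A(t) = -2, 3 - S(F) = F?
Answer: -9437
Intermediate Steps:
S(F) = 3 - F
p = 13/63 (p = -13/(9*((-1*7))) = -13/(9*(-7)) = -13*(-1)/(9*7) = -1/9*(-13/7) = 13/63 ≈ 0.20635)
U(V, Y) = -2 - Y
-9603 + U(S(-6), -168) = -9603 + (-2 - 1*(-168)) = -9603 + (-2 + 168) = -9603 + 166 = -9437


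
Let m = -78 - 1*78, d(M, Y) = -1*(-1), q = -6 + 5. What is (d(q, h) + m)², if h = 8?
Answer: 24025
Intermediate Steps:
q = -1
d(M, Y) = 1
m = -156 (m = -78 - 78 = -156)
(d(q, h) + m)² = (1 - 156)² = (-155)² = 24025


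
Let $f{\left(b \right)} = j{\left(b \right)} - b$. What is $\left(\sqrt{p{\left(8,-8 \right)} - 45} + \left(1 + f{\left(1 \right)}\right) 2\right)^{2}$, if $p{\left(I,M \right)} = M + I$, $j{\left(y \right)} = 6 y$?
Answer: $99 + 72 i \sqrt{5} \approx 99.0 + 161.0 i$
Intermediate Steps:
$f{\left(b \right)} = 5 b$ ($f{\left(b \right)} = 6 b - b = 5 b$)
$p{\left(I,M \right)} = I + M$
$\left(\sqrt{p{\left(8,-8 \right)} - 45} + \left(1 + f{\left(1 \right)}\right) 2\right)^{2} = \left(\sqrt{\left(8 - 8\right) - 45} + \left(1 + 5 \cdot 1\right) 2\right)^{2} = \left(\sqrt{0 - 45} + \left(1 + 5\right) 2\right)^{2} = \left(\sqrt{-45} + 6 \cdot 2\right)^{2} = \left(3 i \sqrt{5} + 12\right)^{2} = \left(12 + 3 i \sqrt{5}\right)^{2}$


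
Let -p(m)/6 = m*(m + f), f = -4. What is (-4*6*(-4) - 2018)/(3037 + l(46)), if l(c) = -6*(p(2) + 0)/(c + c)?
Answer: -44206/69815 ≈ -0.63319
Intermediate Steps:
p(m) = -6*m*(-4 + m) (p(m) = -6*m*(m - 4) = -6*m*(-4 + m))
l(c) = -72/c (l(c) = -6*(6*2*(4 - 1*2) + 0)/(c + c) = -6*(6*2*(4 - 2) + 0)/(2*c) = -6*(6*2*2 + 0)*1/(2*c) = -6*(24 + 0)*1/(2*c) = -144*1/(2*c) = -72/c)
(-4*6*(-4) - 2018)/(3037 + l(46)) = (-4*6*(-4) - 2018)/(3037 - 72/46) = (-24*(-4) - 2018)/(3037 - 72*1/46) = (96 - 2018)/(3037 - 36/23) = -1922/69815/23 = -1922*23/69815 = -44206/69815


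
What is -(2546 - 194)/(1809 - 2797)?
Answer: 588/247 ≈ 2.3806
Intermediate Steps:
-(2546 - 194)/(1809 - 2797) = -2352/(-988) = -2352*(-1)/988 = -1*(-588/247) = 588/247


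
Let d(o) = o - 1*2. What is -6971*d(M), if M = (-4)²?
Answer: -97594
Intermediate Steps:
M = 16
d(o) = -2 + o (d(o) = o - 2 = -2 + o)
-6971*d(M) = -6971*(-2 + 16) = -6971*14 = -97594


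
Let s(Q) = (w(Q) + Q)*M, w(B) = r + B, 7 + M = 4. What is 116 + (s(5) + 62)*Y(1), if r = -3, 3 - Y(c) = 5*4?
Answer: -581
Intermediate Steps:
M = -3 (M = -7 + 4 = -3)
Y(c) = -17 (Y(c) = 3 - 5*4 = 3 - 1*20 = 3 - 20 = -17)
w(B) = -3 + B
s(Q) = 9 - 6*Q (s(Q) = ((-3 + Q) + Q)*(-3) = (-3 + 2*Q)*(-3) = 9 - 6*Q)
116 + (s(5) + 62)*Y(1) = 116 + ((9 - 6*5) + 62)*(-17) = 116 + ((9 - 30) + 62)*(-17) = 116 + (-21 + 62)*(-17) = 116 + 41*(-17) = 116 - 697 = -581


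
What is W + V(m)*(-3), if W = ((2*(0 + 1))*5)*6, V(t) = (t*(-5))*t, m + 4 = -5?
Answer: 1275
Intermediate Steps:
m = -9 (m = -4 - 5 = -9)
V(t) = -5*t² (V(t) = (-5*t)*t = -5*t²)
W = 60 (W = ((2*1)*5)*6 = (2*5)*6 = 10*6 = 60)
W + V(m)*(-3) = 60 - 5*(-9)²*(-3) = 60 - 5*81*(-3) = 60 - 405*(-3) = 60 + 1215 = 1275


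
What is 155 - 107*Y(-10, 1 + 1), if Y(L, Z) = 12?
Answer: -1129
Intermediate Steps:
155 - 107*Y(-10, 1 + 1) = 155 - 107*12 = 155 - 1284 = -1129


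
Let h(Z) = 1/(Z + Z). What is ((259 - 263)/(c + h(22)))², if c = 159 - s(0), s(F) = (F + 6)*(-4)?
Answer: 30976/64850809 ≈ 0.00047765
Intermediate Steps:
h(Z) = 1/(2*Z)
s(F) = -24 - 4*F (s(F) = (6 + F)*(-4) = -24 - 4*F)
c = 183 (c = 159 - (-24 - 4*0) = 159 - (-24 + 0) = 159 - 1*(-24) = 159 + 24 = 183)
((259 - 263)/(c + h(22)))² = ((259 - 263)/(183 + (½)/22))² = (-4/(183 + (½)*(1/22)))² = (-4/(183 + 1/44))² = (-4/8053/44)² = (-4*44/8053)² = (-176/8053)² = 30976/64850809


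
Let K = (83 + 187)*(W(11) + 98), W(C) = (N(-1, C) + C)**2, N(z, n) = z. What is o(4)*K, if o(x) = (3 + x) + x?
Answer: 588060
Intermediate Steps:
o(x) = 3 + 2*x
W(C) = (-1 + C)**2
K = 53460 (K = (83 + 187)*((-1 + 11)**2 + 98) = 270*(10**2 + 98) = 270*(100 + 98) = 270*198 = 53460)
o(4)*K = (3 + 2*4)*53460 = (3 + 8)*53460 = 11*53460 = 588060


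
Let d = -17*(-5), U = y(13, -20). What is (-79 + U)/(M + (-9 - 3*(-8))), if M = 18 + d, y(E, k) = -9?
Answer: -44/59 ≈ -0.74576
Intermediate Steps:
U = -9
d = 85
M = 103 (M = 18 + 85 = 103)
(-79 + U)/(M + (-9 - 3*(-8))) = (-79 - 9)/(103 + (-9 - 3*(-8))) = -88/(103 + (-9 + 24)) = -88/(103 + 15) = -88/118 = -88*1/118 = -44/59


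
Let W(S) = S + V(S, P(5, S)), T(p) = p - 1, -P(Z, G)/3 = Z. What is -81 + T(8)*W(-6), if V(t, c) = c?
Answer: -228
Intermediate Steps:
P(Z, G) = -3*Z
T(p) = -1 + p
W(S) = -15 + S (W(S) = S - 3*5 = S - 15 = -15 + S)
-81 + T(8)*W(-6) = -81 + (-1 + 8)*(-15 - 6) = -81 + 7*(-21) = -81 - 147 = -228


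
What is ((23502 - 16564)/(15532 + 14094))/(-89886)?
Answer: -3469/1331481318 ≈ -2.6054e-6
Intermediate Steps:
((23502 - 16564)/(15532 + 14094))/(-89886) = (6938/29626)*(-1/89886) = (6938*(1/29626))*(-1/89886) = (3469/14813)*(-1/89886) = -3469/1331481318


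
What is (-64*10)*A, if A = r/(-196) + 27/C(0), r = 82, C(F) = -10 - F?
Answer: 97792/49 ≈ 1995.8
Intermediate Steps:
A = -764/245 (A = 82/(-196) + 27/(-10 - 1*0) = 82*(-1/196) + 27/(-10 + 0) = -41/98 + 27/(-10) = -41/98 + 27*(-⅒) = -41/98 - 27/10 = -764/245 ≈ -3.1184)
(-64*10)*A = -64*10*(-764/245) = -640*(-764/245) = 97792/49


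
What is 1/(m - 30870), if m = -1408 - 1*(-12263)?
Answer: -1/20015 ≈ -4.9963e-5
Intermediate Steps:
m = 10855 (m = -1408 + 12263 = 10855)
1/(m - 30870) = 1/(10855 - 30870) = 1/(-20015) = -1/20015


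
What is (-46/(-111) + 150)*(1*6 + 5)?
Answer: 183656/111 ≈ 1654.6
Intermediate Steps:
(-46/(-111) + 150)*(1*6 + 5) = (-46*(-1/111) + 150)*(6 + 5) = (46/111 + 150)*11 = (16696/111)*11 = 183656/111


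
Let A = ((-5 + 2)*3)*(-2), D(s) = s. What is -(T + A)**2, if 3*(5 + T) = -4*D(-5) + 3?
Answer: -3844/9 ≈ -427.11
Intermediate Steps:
A = 18 (A = -3*3*(-2) = -9*(-2) = 18)
T = 8/3 (T = -5 + (-4*(-5) + 3)/3 = -5 + (20 + 3)/3 = -5 + (1/3)*23 = -5 + 23/3 = 8/3 ≈ 2.6667)
-(T + A)**2 = -(8/3 + 18)**2 = -(62/3)**2 = -1*3844/9 = -3844/9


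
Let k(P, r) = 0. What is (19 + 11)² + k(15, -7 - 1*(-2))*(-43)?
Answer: 900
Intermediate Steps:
(19 + 11)² + k(15, -7 - 1*(-2))*(-43) = (19 + 11)² + 0*(-43) = 30² + 0 = 900 + 0 = 900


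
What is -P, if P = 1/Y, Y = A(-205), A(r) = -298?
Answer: 1/298 ≈ 0.0033557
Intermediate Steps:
Y = -298
P = -1/298 (P = 1/(-298) = -1/298 ≈ -0.0033557)
-P = -1*(-1/298) = 1/298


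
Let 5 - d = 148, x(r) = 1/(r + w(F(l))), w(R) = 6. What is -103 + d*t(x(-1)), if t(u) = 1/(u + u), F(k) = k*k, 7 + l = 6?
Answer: -921/2 ≈ -460.50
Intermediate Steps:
l = -1 (l = -7 + 6 = -1)
F(k) = k²
x(r) = 1/(6 + r) (x(r) = 1/(r + 6) = 1/(6 + r))
d = -143 (d = 5 - 1*148 = 5 - 148 = -143)
t(u) = 1/(2*u)
-103 + d*t(x(-1)) = -103 - 143/(2*(1/(6 - 1))) = -103 - 143/(2*(1/5)) = -103 - 143/(2*⅕) = -103 - 143*5/2 = -103 - 715/2 = -921/2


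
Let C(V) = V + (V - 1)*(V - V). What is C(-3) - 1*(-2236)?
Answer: 2233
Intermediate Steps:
C(V) = V (C(V) = V + (-1 + V)*0 = V + 0 = V)
C(-3) - 1*(-2236) = -3 - 1*(-2236) = -3 + 2236 = 2233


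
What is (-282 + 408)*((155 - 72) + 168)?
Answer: 31626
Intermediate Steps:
(-282 + 408)*((155 - 72) + 168) = 126*(83 + 168) = 126*251 = 31626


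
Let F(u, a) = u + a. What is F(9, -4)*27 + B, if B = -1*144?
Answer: -9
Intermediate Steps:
F(u, a) = a + u
B = -144
F(9, -4)*27 + B = (-4 + 9)*27 - 144 = 5*27 - 144 = 135 - 144 = -9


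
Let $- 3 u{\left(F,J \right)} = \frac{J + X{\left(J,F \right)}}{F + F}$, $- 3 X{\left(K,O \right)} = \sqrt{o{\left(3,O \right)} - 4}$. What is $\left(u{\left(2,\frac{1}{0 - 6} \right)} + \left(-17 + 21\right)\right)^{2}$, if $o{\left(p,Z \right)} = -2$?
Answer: $\frac{83497}{5184} + \frac{289 i \sqrt{6}}{1296} \approx 16.107 + 0.54622 i$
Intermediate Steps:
$X{\left(K,O \right)} = - \frac{i \sqrt{6}}{3}$ ($X{\left(K,O \right)} = - \frac{\sqrt{-2 - 4}}{3} = - \frac{\sqrt{-6}}{3} = - \frac{i \sqrt{6}}{3}$)
$u{\left(F,J \right)} = - \frac{J - \frac{i \sqrt{6}}{3}}{6 F}$ ($u{\left(F,J \right)} = - \frac{\left(J - \frac{i \sqrt{6}}{3}\right) \frac{1}{F + F}}{3} = - \frac{\left(J - \frac{i \sqrt{6}}{3}\right) \frac{1}{2 F}}{3} = - \frac{\frac{1}{2} \frac{1}{F} \left(J - \frac{i \sqrt{6}}{3}\right)}{3} = - \frac{J - \frac{i \sqrt{6}}{3}}{6 F}$)
$\left(u{\left(2,\frac{1}{0 - 6} \right)} + \left(-17 + 21\right)\right)^{2} = \left(\frac{- \frac{3}{0 - 6} + i \sqrt{6}}{18 \cdot 2} + \left(-17 + 21\right)\right)^{2} = \left(\frac{1}{18} \cdot \frac{1}{2} \left(- \frac{3}{-6} + i \sqrt{6}\right) + 4\right)^{2} = \left(\frac{1}{18} \cdot \frac{1}{2} \left(\left(-3\right) \left(- \frac{1}{6}\right) + i \sqrt{6}\right) + 4\right)^{2} = \left(\frac{1}{18} \cdot \frac{1}{2} \left(\frac{1}{2} + i \sqrt{6}\right) + 4\right)^{2} = \left(\left(\frac{1}{72} + \frac{i \sqrt{6}}{36}\right) + 4\right)^{2} = \left(\frac{289}{72} + \frac{i \sqrt{6}}{36}\right)^{2}$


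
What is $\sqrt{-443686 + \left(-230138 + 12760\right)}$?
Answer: $2 i \sqrt{165266} \approx 813.06 i$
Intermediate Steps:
$\sqrt{-443686 + \left(-230138 + 12760\right)} = \sqrt{-443686 - 217378} = \sqrt{-661064} = 2 i \sqrt{165266}$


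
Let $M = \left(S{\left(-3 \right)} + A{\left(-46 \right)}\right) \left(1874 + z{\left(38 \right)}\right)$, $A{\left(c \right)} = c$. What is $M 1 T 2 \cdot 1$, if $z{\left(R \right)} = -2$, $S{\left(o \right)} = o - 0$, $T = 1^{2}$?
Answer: $-183456$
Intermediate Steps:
$T = 1$
$S{\left(o \right)} = o$ ($S{\left(o \right)} = o + 0 = o$)
$M = -91728$ ($M = \left(-3 - 46\right) \left(1874 - 2\right) = \left(-49\right) 1872 = -91728$)
$M 1 T 2 \cdot 1 = - 91728 \cdot 1 \cdot 1 \cdot 2 \cdot 1 = - 91728 \cdot 1 \cdot 2 = \left(-91728\right) 2 = -183456$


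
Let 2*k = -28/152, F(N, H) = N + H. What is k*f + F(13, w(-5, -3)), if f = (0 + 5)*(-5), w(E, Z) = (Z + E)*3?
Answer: -661/76 ≈ -8.6974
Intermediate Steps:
w(E, Z) = 3*E + 3*Z (w(E, Z) = (E + Z)*3 = 3*E + 3*Z)
F(N, H) = H + N
k = -7/76 (k = (-28/152)/2 = (-28*1/152)/2 = (½)*(-7/38) = -7/76 ≈ -0.092105)
f = -25 (f = 5*(-5) = -25)
k*f + F(13, w(-5, -3)) = -7/76*(-25) + ((3*(-5) + 3*(-3)) + 13) = 175/76 + ((-15 - 9) + 13) = 175/76 + (-24 + 13) = 175/76 - 11 = -661/76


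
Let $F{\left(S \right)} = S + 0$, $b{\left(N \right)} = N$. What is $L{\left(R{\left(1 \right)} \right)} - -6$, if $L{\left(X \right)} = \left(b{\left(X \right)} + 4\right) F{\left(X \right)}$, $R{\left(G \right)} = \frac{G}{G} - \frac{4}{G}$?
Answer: $3$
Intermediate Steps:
$F{\left(S \right)} = S$
$R{\left(G \right)} = 1 - \frac{4}{G}$
$L{\left(X \right)} = X \left(4 + X\right)$ ($L{\left(X \right)} = \left(X + 4\right) X = \left(4 + X\right) X = X \left(4 + X\right)$)
$L{\left(R{\left(1 \right)} \right)} - -6 = \frac{-4 + 1}{1} \left(4 + \frac{-4 + 1}{1}\right) - -6 = 1 \left(-3\right) \left(4 + 1 \left(-3\right)\right) + 6 = - 3 \left(4 - 3\right) + 6 = \left(-3\right) 1 + 6 = -3 + 6 = 3$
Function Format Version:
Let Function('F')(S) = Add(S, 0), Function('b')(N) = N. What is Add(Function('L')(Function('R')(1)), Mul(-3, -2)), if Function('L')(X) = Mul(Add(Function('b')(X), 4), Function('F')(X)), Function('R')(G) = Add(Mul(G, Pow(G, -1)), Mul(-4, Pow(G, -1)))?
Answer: 3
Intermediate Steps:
Function('F')(S) = S
Function('R')(G) = Add(1, Mul(-4, Pow(G, -1)))
Function('L')(X) = Mul(X, Add(4, X)) (Function('L')(X) = Mul(Add(X, 4), X) = Mul(Add(4, X), X) = Mul(X, Add(4, X)))
Add(Function('L')(Function('R')(1)), Mul(-3, -2)) = Add(Mul(Mul(Pow(1, -1), Add(-4, 1)), Add(4, Mul(Pow(1, -1), Add(-4, 1)))), Mul(-3, -2)) = Add(Mul(Mul(1, -3), Add(4, Mul(1, -3))), 6) = Add(Mul(-3, Add(4, -3)), 6) = Add(Mul(-3, 1), 6) = Add(-3, 6) = 3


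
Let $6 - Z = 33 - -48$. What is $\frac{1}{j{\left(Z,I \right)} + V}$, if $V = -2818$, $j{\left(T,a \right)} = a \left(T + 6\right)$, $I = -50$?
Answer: $\frac{1}{632} \approx 0.0015823$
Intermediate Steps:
$Z = -75$ ($Z = 6 - \left(33 - -48\right) = 6 - \left(33 + 48\right) = 6 - 81 = -75$)
$j{\left(T,a \right)} = a \left(6 + T\right)$
$\frac{1}{j{\left(Z,I \right)} + V} = \frac{1}{- 50 \left(6 - 75\right) - 2818} = \frac{1}{\left(-50\right) \left(-69\right) - 2818} = \frac{1}{3450 - 2818} = \frac{1}{632}$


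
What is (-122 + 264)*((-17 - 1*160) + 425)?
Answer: 35216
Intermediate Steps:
(-122 + 264)*((-17 - 1*160) + 425) = 142*((-17 - 160) + 425) = 142*(-177 + 425) = 142*248 = 35216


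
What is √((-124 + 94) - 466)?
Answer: 4*I*√31 ≈ 22.271*I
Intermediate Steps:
√((-124 + 94) - 466) = √(-30 - 466) = √(-496) = 4*I*√31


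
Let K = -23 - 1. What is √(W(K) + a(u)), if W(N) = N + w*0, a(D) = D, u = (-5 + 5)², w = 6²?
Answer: 2*I*√6 ≈ 4.899*I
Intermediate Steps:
w = 36
u = 0 (u = 0² = 0)
K = -24
W(N) = N (W(N) = N + 36*0 = N + 0 = N)
√(W(K) + a(u)) = √(-24 + 0) = √(-24) = 2*I*√6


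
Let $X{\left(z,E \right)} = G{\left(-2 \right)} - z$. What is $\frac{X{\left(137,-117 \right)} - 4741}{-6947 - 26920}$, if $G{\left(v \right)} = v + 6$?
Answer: $\frac{4874}{33867} \approx 0.14392$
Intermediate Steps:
$G{\left(v \right)} = 6 + v$
$X{\left(z,E \right)} = 4 - z$ ($X{\left(z,E \right)} = \left(6 - 2\right) - z = 4 - z$)
$\frac{X{\left(137,-117 \right)} - 4741}{-6947 - 26920} = \frac{\left(4 - 137\right) - 4741}{-6947 - 26920} = \frac{\left(4 - 137\right) - 4741}{-33867} = \left(-133 - 4741\right) \left(- \frac{1}{33867}\right) = \left(-4874\right) \left(- \frac{1}{33867}\right) = \frac{4874}{33867}$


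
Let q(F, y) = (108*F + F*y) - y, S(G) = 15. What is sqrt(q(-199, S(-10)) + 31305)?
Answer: 3*sqrt(757) ≈ 82.541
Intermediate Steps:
q(F, y) = -y + 108*F + F*y
sqrt(q(-199, S(-10)) + 31305) = sqrt((-1*15 + 108*(-199) - 199*15) + 31305) = sqrt((-15 - 21492 - 2985) + 31305) = sqrt(-24492 + 31305) = sqrt(6813) = 3*sqrt(757)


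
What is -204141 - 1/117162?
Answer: -23917567843/117162 ≈ -2.0414e+5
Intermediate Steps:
-204141 - 1/117162 = -23917567843/117162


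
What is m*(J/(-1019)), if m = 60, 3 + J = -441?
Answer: 26640/1019 ≈ 26.143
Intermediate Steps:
J = -444 (J = -3 - 441 = -444)
m*(J/(-1019)) = 60*(-444/(-1019)) = 60*(-444*(-1/1019)) = 60*(444/1019) = 26640/1019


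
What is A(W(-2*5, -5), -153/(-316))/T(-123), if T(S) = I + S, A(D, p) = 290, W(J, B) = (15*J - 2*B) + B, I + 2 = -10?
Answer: -58/27 ≈ -2.1481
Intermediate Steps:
I = -12 (I = -2 - 10 = -12)
W(J, B) = -B + 15*J (W(J, B) = (-2*B + 15*J) + B = -B + 15*J)
T(S) = -12 + S
A(W(-2*5, -5), -153/(-316))/T(-123) = 290/(-12 - 123) = 290/(-135) = 290*(-1/135) = -58/27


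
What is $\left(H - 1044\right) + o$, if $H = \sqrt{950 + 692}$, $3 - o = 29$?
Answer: $-1070 + \sqrt{1642} \approx -1029.5$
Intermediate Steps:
$o = -26$ ($o = 3 - 29 = -26$)
$H = \sqrt{1642} \approx 40.522$
$\left(H - 1044\right) + o = \left(\sqrt{1642} - 1044\right) - 26 = \left(-1044 + \sqrt{1642}\right) - 26 = -1070 + \sqrt{1642}$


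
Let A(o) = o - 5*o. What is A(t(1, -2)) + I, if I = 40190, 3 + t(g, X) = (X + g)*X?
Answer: 40194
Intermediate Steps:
t(g, X) = -3 + X*(X + g) (t(g, X) = -3 + (X + g)*X = -3 + X*(X + g))
A(o) = -4*o
A(t(1, -2)) + I = -4*(-3 + (-2)² - 2*1) + 40190 = -4*(-3 + 4 - 2) + 40190 = -4*(-1) + 40190 = 4 + 40190 = 40194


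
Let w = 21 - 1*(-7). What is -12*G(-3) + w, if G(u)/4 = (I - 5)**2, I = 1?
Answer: -740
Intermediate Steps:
w = 28 (w = 21 + 7 = 28)
G(u) = 64 (G(u) = 4*(1 - 5)**2 = 4*(-4)**2 = 4*16 = 64)
-12*G(-3) + w = -12*64 + 28 = -768 + 28 = -740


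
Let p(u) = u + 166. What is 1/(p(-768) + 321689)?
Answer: 1/321087 ≈ 3.1144e-6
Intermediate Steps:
p(u) = 166 + u
1/(p(-768) + 321689) = 1/((166 - 768) + 321689) = 1/(-602 + 321689) = 1/321087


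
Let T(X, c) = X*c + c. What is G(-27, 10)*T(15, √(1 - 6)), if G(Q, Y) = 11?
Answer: 176*I*√5 ≈ 393.55*I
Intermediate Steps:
T(X, c) = c + X*c
G(-27, 10)*T(15, √(1 - 6)) = 11*(√(1 - 6)*(1 + 15)) = 11*(√(-5)*16) = 11*((I*√5)*16) = 11*(16*I*√5) = 176*I*√5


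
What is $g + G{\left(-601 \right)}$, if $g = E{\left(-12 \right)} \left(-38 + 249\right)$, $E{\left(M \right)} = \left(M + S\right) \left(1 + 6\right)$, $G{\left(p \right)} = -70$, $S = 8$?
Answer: $-5978$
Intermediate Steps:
$E{\left(M \right)} = 56 + 7 M$ ($E{\left(M \right)} = \left(M + 8\right) \left(1 + 6\right) = \left(8 + M\right) 7 = 56 + 7 M$)
$g = -5908$ ($g = \left(56 + 7 \left(-12\right)\right) \left(-38 + 249\right) = \left(56 - 84\right) 211 = \left(-28\right) 211 = -5908$)
$g + G{\left(-601 \right)} = -5908 - 70 = -5978$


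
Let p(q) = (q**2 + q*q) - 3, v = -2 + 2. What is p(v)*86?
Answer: -258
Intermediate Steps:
v = 0
p(q) = -3 + 2*q**2 (p(q) = (q**2 + q**2) - 3 = 2*q**2 - 3 = -3 + 2*q**2)
p(v)*86 = (-3 + 2*0**2)*86 = (-3 + 2*0)*86 = (-3 + 0)*86 = -3*86 = -258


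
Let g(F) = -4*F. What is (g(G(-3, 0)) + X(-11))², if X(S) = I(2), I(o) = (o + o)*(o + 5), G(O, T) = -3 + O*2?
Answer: 4096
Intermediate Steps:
G(O, T) = -3 + 2*O
I(o) = 2*o*(5 + o) (I(o) = (2*o)*(5 + o) = 2*o*(5 + o))
X(S) = 28 (X(S) = 2*2*(5 + 2) = 2*2*7 = 28)
(g(G(-3, 0)) + X(-11))² = (-4*(-3 + 2*(-3)) + 28)² = (-4*(-3 - 6) + 28)² = (-4*(-9) + 28)² = (36 + 28)² = 64² = 4096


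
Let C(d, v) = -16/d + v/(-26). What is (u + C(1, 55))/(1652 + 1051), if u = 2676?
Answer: 1355/1378 ≈ 0.98331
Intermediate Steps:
C(d, v) = -16/d - v/26 (C(d, v) = -16/d + v*(-1/26) = -16/d - v/26)
(u + C(1, 55))/(1652 + 1051) = (2676 + (-16/1 - 1/26*55))/(1652 + 1051) = (2676 + (-16*1 - 55/26))/2703 = (2676 + (-16 - 55/26))*(1/2703) = (2676 - 471/26)*(1/2703) = (69105/26)*(1/2703) = 1355/1378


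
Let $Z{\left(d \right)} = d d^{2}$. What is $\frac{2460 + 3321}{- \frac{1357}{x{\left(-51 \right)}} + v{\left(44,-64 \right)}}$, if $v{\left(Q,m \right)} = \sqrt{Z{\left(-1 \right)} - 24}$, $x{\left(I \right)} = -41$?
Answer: $\frac{321637497}{1883474} - \frac{48589305 i}{1883474} \approx 170.77 - 25.798 i$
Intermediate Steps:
$Z{\left(d \right)} = d^{3}$
$v{\left(Q,m \right)} = 5 i$ ($v{\left(Q,m \right)} = \sqrt{\left(-1\right)^{3} - 24} = \sqrt{-1 - 24} = \sqrt{-25} = 5 i$)
$\frac{2460 + 3321}{- \frac{1357}{x{\left(-51 \right)}} + v{\left(44,-64 \right)}} = \frac{2460 + 3321}{- \frac{1357}{-41} + 5 i} = \frac{5781}{\left(-1357\right) \left(- \frac{1}{41}\right) + 5 i} = \frac{5781}{\frac{1357}{41} + 5 i} = 5781 \frac{1681 \left(\frac{1357}{41} - 5 i\right)}{1883474} = \frac{9717861 \left(\frac{1357}{41} - 5 i\right)}{1883474}$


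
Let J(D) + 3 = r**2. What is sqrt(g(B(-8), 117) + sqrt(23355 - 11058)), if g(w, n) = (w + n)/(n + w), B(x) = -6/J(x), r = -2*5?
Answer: sqrt(1 + sqrt(12297)) ≈ 10.578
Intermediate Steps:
r = -10
J(D) = 97 (J(D) = -3 + (-10)**2 = -3 + 100 = 97)
B(x) = -6/97
g(w, n) = 1 (g(w, n) = (n + w)/(n + w) = 1)
sqrt(g(B(-8), 117) + sqrt(23355 - 11058)) = sqrt(1 + sqrt(23355 - 11058)) = sqrt(1 + sqrt(12297))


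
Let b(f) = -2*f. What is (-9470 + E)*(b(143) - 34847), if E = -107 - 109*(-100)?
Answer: -46480959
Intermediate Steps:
E = 10793 (E = -107 + 10900 = 10793)
(-9470 + E)*(b(143) - 34847) = (-9470 + 10793)*(-2*143 - 34847) = 1323*(-286 - 34847) = 1323*(-35133) = -46480959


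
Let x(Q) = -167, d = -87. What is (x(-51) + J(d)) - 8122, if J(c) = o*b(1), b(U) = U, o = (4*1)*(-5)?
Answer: -8309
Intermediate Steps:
o = -20 (o = 4*(-5) = -20)
J(c) = -20 (J(c) = -20*1 = -20)
(x(-51) + J(d)) - 8122 = (-167 - 20) - 8122 = -187 - 8122 = -8309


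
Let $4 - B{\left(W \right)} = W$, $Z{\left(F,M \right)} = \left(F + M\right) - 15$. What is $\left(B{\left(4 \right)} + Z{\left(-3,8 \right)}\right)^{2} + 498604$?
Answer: $498704$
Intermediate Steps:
$Z{\left(F,M \right)} = -15 + F + M$
$B{\left(W \right)} = 4 - W$
$\left(B{\left(4 \right)} + Z{\left(-3,8 \right)}\right)^{2} + 498604 = \left(\left(4 - 4\right) - 10\right)^{2} + 498604 = \left(0 - 10\right)^{2} + 498604 = \left(-10\right)^{2} + 498604 = 100 + 498604 = 498704$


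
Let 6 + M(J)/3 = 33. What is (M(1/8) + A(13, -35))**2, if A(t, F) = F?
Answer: 2116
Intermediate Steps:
M(J) = 81 (M(J) = -18 + 3*33 = -18 + 99 = 81)
(M(1/8) + A(13, -35))**2 = (81 - 35)**2 = 46**2 = 2116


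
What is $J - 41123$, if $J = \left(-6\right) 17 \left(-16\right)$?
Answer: $-39491$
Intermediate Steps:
$J = 1632$ ($J = \left(-102\right) \left(-16\right) = 1632$)
$J - 41123 = 1632 - 41123 = -39491$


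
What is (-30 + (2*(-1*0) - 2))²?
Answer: 1024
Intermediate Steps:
(-30 + (2*(-1*0) - 2))² = (-30 + (2*0 - 2))² = (-30 + (0 - 2))² = (-30 - 2)² = (-32)² = 1024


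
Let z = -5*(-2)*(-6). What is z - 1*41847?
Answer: -41907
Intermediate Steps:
z = -60 (z = 10*(-6) = -60)
z - 1*41847 = -60 - 1*41847 = -60 - 41847 = -41907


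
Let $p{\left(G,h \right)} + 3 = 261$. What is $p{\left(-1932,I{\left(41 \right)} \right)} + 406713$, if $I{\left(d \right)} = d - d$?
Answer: $406971$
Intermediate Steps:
$I{\left(d \right)} = 0$
$p{\left(G,h \right)} = 258$ ($p{\left(G,h \right)} = -3 + 261 = 258$)
$p{\left(-1932,I{\left(41 \right)} \right)} + 406713 = 258 + 406713 = 406971$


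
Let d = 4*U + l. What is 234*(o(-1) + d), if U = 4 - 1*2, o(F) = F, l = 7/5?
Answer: 9828/5 ≈ 1965.6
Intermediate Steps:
l = 7/5 (l = 7*(⅕) = 7/5 ≈ 1.4000)
U = 2 (U = 4 - 2 = 2)
d = 47/5 (d = 4*2 + 7/5 = 8 + 7/5 = 47/5 ≈ 9.4000)
234*(o(-1) + d) = 234*(-1 + 47/5) = 234*(42/5) = 9828/5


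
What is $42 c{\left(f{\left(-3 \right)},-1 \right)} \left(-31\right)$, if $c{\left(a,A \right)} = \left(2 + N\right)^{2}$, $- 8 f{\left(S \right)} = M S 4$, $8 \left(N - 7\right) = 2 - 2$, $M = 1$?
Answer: $-105462$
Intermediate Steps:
$N = 7$ ($N = 7 + \frac{2 - 2}{8} = 7 + \frac{1}{8} \cdot 0 = 7 + 0 = 7$)
$f{\left(S \right)} = - \frac{S}{2}$ ($f{\left(S \right)} = - \frac{1 S 4}{8} = - \frac{S 4}{8} = - \frac{4 S}{8} = - \frac{S}{2}$)
$c{\left(a,A \right)} = 81$ ($c{\left(a,A \right)} = \left(2 + 7\right)^{2} = 9^{2} = 81$)
$42 c{\left(f{\left(-3 \right)},-1 \right)} \left(-31\right) = 42 \cdot 81 \left(-31\right) = 3402 \left(-31\right) = -105462$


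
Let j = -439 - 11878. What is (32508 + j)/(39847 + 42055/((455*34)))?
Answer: 4805458/9484233 ≈ 0.50668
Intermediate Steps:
j = -12317
(32508 + j)/(39847 + 42055/((455*34))) = (32508 - 12317)/(39847 + 42055/((455*34))) = 20191/(39847 + 42055/15470) = 20191/(39847 + 42055*(1/15470)) = 20191/(39847 + 647/238) = 20191/(9484233/238) = 20191*(238/9484233) = 4805458/9484233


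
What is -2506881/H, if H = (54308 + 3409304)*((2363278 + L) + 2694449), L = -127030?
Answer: -2506881/17078021297564 ≈ -1.4679e-7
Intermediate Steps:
H = 17078021297564 (H = (54308 + 3409304)*((2363278 - 127030) + 2694449) = 3463612*(2236248 + 2694449) = 3463612*4930697 = 17078021297564)
-2506881/H = -2506881/17078021297564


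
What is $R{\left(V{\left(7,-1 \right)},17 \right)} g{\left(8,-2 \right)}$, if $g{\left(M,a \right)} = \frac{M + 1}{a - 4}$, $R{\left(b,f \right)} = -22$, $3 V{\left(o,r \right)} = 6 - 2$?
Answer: $33$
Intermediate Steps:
$V{\left(o,r \right)} = \frac{4}{3}$ ($V{\left(o,r \right)} = \frac{6 - 2}{3} = \frac{1}{3} \cdot 4 = \frac{4}{3}$)
$g{\left(M,a \right)} = \frac{1 + M}{-4 + a}$
$R{\left(V{\left(7,-1 \right)},17 \right)} g{\left(8,-2 \right)} = - 22 \frac{1 + 8}{-4 - 2} = - 22 \frac{1}{-6} \cdot 9 = - 22 \left(\left(- \frac{1}{6}\right) 9\right) = \left(-22\right) \left(- \frac{3}{2}\right) = 33$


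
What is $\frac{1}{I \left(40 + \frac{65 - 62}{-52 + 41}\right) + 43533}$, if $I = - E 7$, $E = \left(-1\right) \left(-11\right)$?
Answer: $\frac{1}{40474} \approx 2.4707 \cdot 10^{-5}$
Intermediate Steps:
$E = 11$
$I = -77$ ($I = \left(-1\right) 11 \cdot 7 = \left(-11\right) 7 = -77$)
$\frac{1}{I \left(40 + \frac{65 - 62}{-52 + 41}\right) + 43533} = \frac{1}{- 77 \left(40 + \frac{65 - 62}{-52 + 41}\right) + 43533} = \frac{1}{- 77 \left(40 + \frac{3}{-11}\right) + 43533} = \frac{1}{- 77 \left(40 + 3 \left(- \frac{1}{11}\right)\right) + 43533} = \frac{1}{- 77 \left(40 - \frac{3}{11}\right) + 43533} = \frac{1}{\left(-77\right) \frac{437}{11} + 43533} = \frac{1}{-3059 + 43533} = \frac{1}{40474}$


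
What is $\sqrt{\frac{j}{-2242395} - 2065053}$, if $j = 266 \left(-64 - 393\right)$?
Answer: $\frac{i \sqrt{1153753188674934815}}{747465} \approx 1437.0 i$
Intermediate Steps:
$j = -121562$ ($j = 266 \left(-457\right) = -121562$)
$\sqrt{\frac{j}{-2242395} - 2065053} = \sqrt{- \frac{121562}{-2242395} - 2065053} = \sqrt{\left(-121562\right) \left(- \frac{1}{2242395}\right) - 2065053} = \sqrt{\frac{121562}{2242395} - 2065053} = \sqrt{- \frac{4630664400373}{2242395}} = \frac{i \sqrt{1153753188674934815}}{747465}$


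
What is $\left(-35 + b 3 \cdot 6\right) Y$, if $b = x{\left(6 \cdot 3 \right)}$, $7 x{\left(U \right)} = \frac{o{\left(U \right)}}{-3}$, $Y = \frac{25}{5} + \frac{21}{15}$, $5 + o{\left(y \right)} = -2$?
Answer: $- \frac{928}{5} \approx -185.6$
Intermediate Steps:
$o{\left(y \right)} = -7$ ($o{\left(y \right)} = -5 - 2 = -7$)
$Y = \frac{32}{5}$ ($Y = 25 \cdot \frac{1}{5} + 21 \cdot \frac{1}{15} = 5 + \frac{7}{5} = \frac{32}{5} \approx 6.4$)
$x{\left(U \right)} = \frac{1}{3}$ ($x{\left(U \right)} = \frac{\left(-7\right) \frac{1}{-3}}{7} = \frac{\left(-7\right) \left(- \frac{1}{3}\right)}{7} = \frac{1}{7} \cdot \frac{7}{3} = \frac{1}{3}$)
$b = \frac{1}{3} \approx 0.33333$
$\left(-35 + b 3 \cdot 6\right) Y = \left(-35 + \frac{1}{3} \cdot 3 \cdot 6\right) \frac{32}{5} = \left(-35 + 1 \cdot 6\right) \frac{32}{5} = \left(-35 + 6\right) \frac{32}{5} = \left(-29\right) \frac{32}{5} = - \frac{928}{5}$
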